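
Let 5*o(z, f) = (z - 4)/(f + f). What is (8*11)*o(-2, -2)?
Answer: 132/5 ≈ 26.400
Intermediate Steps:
o(z, f) = (-4 + z)/(10*f) (o(z, f) = ((z - 4)/(f + f))/5 = ((-4 + z)/((2*f)))/5 = ((-4 + z)*(1/(2*f)))/5 = ((-4 + z)/(2*f))/5 = (-4 + z)/(10*f))
(8*11)*o(-2, -2) = (8*11)*((⅒)*(-4 - 2)/(-2)) = 88*((⅒)*(-½)*(-6)) = 88*(3/10) = 132/5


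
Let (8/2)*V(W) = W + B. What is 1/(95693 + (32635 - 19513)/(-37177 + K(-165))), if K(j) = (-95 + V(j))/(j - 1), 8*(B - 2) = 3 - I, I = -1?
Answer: 16456657/1574781069629 ≈ 1.0450e-5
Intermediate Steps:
B = 5/2 (B = 2 + (3 - 1*(-1))/8 = 2 + (3 + 1)/8 = 2 + (1/8)*4 = 2 + 1/2 = 5/2 ≈ 2.5000)
V(W) = 5/8 + W/4 (V(W) = (W + 5/2)/4 = (5/2 + W)/4 = 5/8 + W/4)
K(j) = (-755/8 + j/4)/(-1 + j) (K(j) = (-95 + (5/8 + j/4))/(j - 1) = (-755/8 + j/4)/(-1 + j))
1/(95693 + (32635 - 19513)/(-37177 + K(-165))) = 1/(95693 + (32635 - 19513)/(-37177 + (-755 + 2*(-165))/(8*(-1 - 165)))) = 1/(95693 + 13122/(-37177 + (1/8)*(-755 - 330)/(-166))) = 1/(95693 + 13122/(-37177 + (1/8)*(-1/166)*(-1085))) = 1/(95693 + 13122/(-37177 + 1085/1328)) = 1/(95693 + 13122/(-49369971/1328)) = 1/(95693 + 13122*(-1328/49369971)) = 1/(95693 - 5808672/16456657) = 1/(1574781069629/16456657) = 16456657/1574781069629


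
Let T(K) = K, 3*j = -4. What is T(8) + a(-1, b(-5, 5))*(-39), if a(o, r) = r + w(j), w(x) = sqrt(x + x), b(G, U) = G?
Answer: 203 - 26*I*sqrt(6) ≈ 203.0 - 63.687*I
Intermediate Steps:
j = -4/3 (j = (1/3)*(-4) = -4/3 ≈ -1.3333)
w(x) = sqrt(2)*sqrt(x) (w(x) = sqrt(2*x) = sqrt(2)*sqrt(x))
a(o, r) = r + 2*I*sqrt(6)/3 (a(o, r) = r + sqrt(2)*sqrt(-4/3) = r + sqrt(2)*(2*I*sqrt(3)/3) = r + 2*I*sqrt(6)/3)
T(8) + a(-1, b(-5, 5))*(-39) = 8 + (-5 + 2*I*sqrt(6)/3)*(-39) = 8 + (195 - 26*I*sqrt(6)) = 203 - 26*I*sqrt(6)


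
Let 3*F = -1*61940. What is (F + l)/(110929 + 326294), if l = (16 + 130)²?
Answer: 2008/1311669 ≈ 0.0015309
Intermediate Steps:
F = -61940/3 (F = (-1*61940)/3 = (⅓)*(-61940) = -61940/3 ≈ -20647.)
l = 21316 (l = 146² = 21316)
(F + l)/(110929 + 326294) = (-61940/3 + 21316)/(110929 + 326294) = (2008/3)/437223 = (2008/3)*(1/437223) = 2008/1311669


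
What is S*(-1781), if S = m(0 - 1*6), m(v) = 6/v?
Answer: 1781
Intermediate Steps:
S = -1 (S = 6/(0 - 1*6) = 6/(0 - 6) = 6/(-6) = 6*(-⅙) = -1)
S*(-1781) = -1*(-1781) = 1781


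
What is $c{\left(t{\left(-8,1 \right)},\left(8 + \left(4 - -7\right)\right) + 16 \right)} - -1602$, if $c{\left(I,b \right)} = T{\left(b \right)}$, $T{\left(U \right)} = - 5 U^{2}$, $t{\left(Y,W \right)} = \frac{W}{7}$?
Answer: $-4523$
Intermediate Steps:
$t{\left(Y,W \right)} = \frac{W}{7}$ ($t{\left(Y,W \right)} = W \frac{1}{7} = \frac{W}{7}$)
$c{\left(I,b \right)} = - 5 b^{2}$
$c{\left(t{\left(-8,1 \right)},\left(8 + \left(4 - -7\right)\right) + 16 \right)} - -1602 = - 5 \left(\left(8 + \left(4 - -7\right)\right) + 16\right)^{2} - -1602 = - 5 \left(\left(8 + \left(4 + 7\right)\right) + 16\right)^{2} + 1602 = - 5 \left(\left(8 + 11\right) + 16\right)^{2} + 1602 = - 5 \left(19 + 16\right)^{2} + 1602 = - 5 \cdot 35^{2} + 1602 = \left(-5\right) 1225 + 1602 = -6125 + 1602 = -4523$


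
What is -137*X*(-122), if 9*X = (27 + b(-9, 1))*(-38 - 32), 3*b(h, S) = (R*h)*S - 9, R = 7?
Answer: -1169980/3 ≈ -3.8999e+5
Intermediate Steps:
b(h, S) = -3 + 7*S*h/3 (b(h, S) = ((7*h)*S - 9)/3 = (7*S*h - 9)/3 = (-9 + 7*S*h)/3 = -3 + 7*S*h/3)
X = -70/3 (X = ((27 + (-3 + (7/3)*1*(-9)))*(-38 - 32))/9 = ((27 + (-3 - 21))*(-70))/9 = ((27 - 24)*(-70))/9 = (3*(-70))/9 = (1/9)*(-210) = -70/3 ≈ -23.333)
-137*X*(-122) = -137*(-70/3)*(-122) = (9590/3)*(-122) = -1169980/3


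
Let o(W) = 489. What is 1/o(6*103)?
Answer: 1/489 ≈ 0.0020450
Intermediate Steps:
1/o(6*103) = 1/489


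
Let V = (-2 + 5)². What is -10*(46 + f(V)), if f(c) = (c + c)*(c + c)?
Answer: -3700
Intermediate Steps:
V = 9 (V = 3² = 9)
f(c) = 4*c² (f(c) = (2*c)*(2*c) = 4*c²)
-10*(46 + f(V)) = -10*(46 + 4*9²) = -10*(46 + 4*81) = -10*(46 + 324) = -10*370 = -3700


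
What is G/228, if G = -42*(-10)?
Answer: 35/19 ≈ 1.8421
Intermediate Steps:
G = 420
G/228 = 420/228 = 420*(1/228) = 35/19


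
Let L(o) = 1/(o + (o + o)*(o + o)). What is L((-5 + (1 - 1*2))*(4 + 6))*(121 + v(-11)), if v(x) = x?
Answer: 11/1434 ≈ 0.0076708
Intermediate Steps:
L(o) = 1/(o + 4*o**2) (L(o) = 1/(o + (2*o)*(2*o)) = 1/(o + 4*o**2))
L((-5 + (1 - 1*2))*(4 + 6))*(121 + v(-11)) = (1/((((-5 + (1 - 1*2))*(4 + 6)))*(1 + 4*((-5 + (1 - 1*2))*(4 + 6)))))*(121 - 11) = (1/((((-5 + (1 - 2))*10))*(1 + 4*((-5 + (1 - 2))*10))))*110 = (1/((((-5 - 1)*10))*(1 + 4*((-5 - 1)*10))))*110 = (1/(((-6*10))*(1 + 4*(-6*10))))*110 = (1/((-60)*(1 + 4*(-60))))*110 = -1/(60*(1 - 240))*110 = -1/60/(-239)*110 = -1/60*(-1/239)*110 = (1/14340)*110 = 11/1434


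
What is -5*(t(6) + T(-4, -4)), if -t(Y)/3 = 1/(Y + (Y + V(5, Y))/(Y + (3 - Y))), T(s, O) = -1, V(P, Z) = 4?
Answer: 185/28 ≈ 6.6071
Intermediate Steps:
t(Y) = -3/(4/3 + 4*Y/3) (t(Y) = -3/(Y + (Y + 4)/(Y + (3 - Y))) = -3/(Y + (4 + Y)/3) = -3/(Y + (4 + Y)*(⅓)) = -3/(Y + (4/3 + Y/3)) = -3/(4/3 + 4*Y/3))
-5*(t(6) + T(-4, -4)) = -5*(-9/(4 + 4*6) - 1) = -5*(-9/(4 + 24) - 1) = -5*(-9/28 - 1) = -5*(-37/28) = 185/28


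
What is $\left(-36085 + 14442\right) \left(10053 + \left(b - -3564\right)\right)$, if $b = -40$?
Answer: $-293847011$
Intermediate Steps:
$\left(-36085 + 14442\right) \left(10053 + \left(b - -3564\right)\right) = \left(-36085 + 14442\right) \left(10053 - -3524\right) = - 21643 \left(10053 + \left(-40 + 3564\right)\right) = - 21643 \left(10053 + 3524\right) = \left(-21643\right) 13577 = -293847011$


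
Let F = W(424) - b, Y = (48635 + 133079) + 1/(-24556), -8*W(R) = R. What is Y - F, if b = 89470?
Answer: 6660495771/24556 ≈ 2.7124e+5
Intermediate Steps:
W(R) = -R/8
Y = 4462168983/24556 (Y = 181714 - 1/24556 = 4462168983/24556 ≈ 1.8171e+5)
F = -89523 (F = -⅛*424 - 1*89470 = -53 - 89470 = -89523)
Y - F = 4462168983/24556 - 1*(-89523) = 4462168983/24556 + 89523 = 6660495771/24556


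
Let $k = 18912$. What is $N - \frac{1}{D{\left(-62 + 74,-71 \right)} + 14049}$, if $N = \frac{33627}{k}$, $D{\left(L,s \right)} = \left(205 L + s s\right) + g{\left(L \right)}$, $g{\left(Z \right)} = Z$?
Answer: $\frac{120841077}{67963424} \approx 1.778$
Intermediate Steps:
$D{\left(L,s \right)} = s^{2} + 206 L$ ($D{\left(L,s \right)} = \left(205 L + s s\right) + L = \left(205 L + s^{2}\right) + L = \left(s^{2} + 205 L\right) + L = s^{2} + 206 L$)
$N = \frac{11209}{6304}$ ($N = \frac{33627}{18912} = 33627 \cdot \frac{1}{18912} = \frac{11209}{6304} \approx 1.7781$)
$N - \frac{1}{D{\left(-62 + 74,-71 \right)} + 14049} = \frac{11209}{6304} - \frac{1}{\left(\left(-71\right)^{2} + 206 \left(-62 + 74\right)\right) + 14049} = \frac{11209}{6304} - \frac{1}{\left(5041 + 206 \cdot 12\right) + 14049} = \frac{11209}{6304} - \frac{1}{\left(5041 + 2472\right) + 14049} = \frac{11209}{6304} - \frac{1}{7513 + 14049} = \frac{11209}{6304} - \frac{1}{21562} = \frac{120841077}{67963424}$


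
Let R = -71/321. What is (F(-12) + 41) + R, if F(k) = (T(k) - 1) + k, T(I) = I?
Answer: 5065/321 ≈ 15.779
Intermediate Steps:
R = -71/321 (R = -71*1/321 = -71/321 ≈ -0.22118)
F(k) = -1 + 2*k (F(k) = (k - 1) + k = (-1 + k) + k = -1 + 2*k)
(F(-12) + 41) + R = ((-1 + 2*(-12)) + 41) - 71/321 = ((-1 - 24) + 41) - 71/321 = (-25 + 41) - 71/321 = 16 - 71/321 = 5065/321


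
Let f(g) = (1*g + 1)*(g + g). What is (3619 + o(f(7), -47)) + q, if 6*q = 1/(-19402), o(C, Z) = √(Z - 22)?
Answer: 421295027/116412 + I*√69 ≈ 3619.0 + 8.3066*I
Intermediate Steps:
f(g) = 2*g*(1 + g) (f(g) = (g + 1)*(2*g) = (1 + g)*(2*g) = 2*g*(1 + g))
o(C, Z) = √(-22 + Z)
q = -1/116412 (q = (⅙)/(-19402) = (⅙)*(-1/19402) = -1/116412 ≈ -8.5902e-6)
(3619 + o(f(7), -47)) + q = (3619 + √(-22 - 47)) - 1/116412 = (3619 + √(-69)) - 1/116412 = (3619 + I*√69) - 1/116412 = 421295027/116412 + I*√69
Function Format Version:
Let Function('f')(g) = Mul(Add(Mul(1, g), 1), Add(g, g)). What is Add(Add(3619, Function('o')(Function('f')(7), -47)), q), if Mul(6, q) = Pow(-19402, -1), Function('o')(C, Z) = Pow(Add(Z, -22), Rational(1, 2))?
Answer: Add(Rational(421295027, 116412), Mul(I, Pow(69, Rational(1, 2)))) ≈ Add(3619.0, Mul(8.3066, I))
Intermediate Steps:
Function('f')(g) = Mul(2, g, Add(1, g)) (Function('f')(g) = Mul(Add(g, 1), Mul(2, g)) = Mul(Add(1, g), Mul(2, g)) = Mul(2, g, Add(1, g)))
Function('o')(C, Z) = Pow(Add(-22, Z), Rational(1, 2))
q = Rational(-1, 116412) (q = Mul(Rational(1, 6), Pow(-19402, -1)) = Mul(Rational(1, 6), Rational(-1, 19402)) = Rational(-1, 116412) ≈ -8.5902e-6)
Add(Add(3619, Function('o')(Function('f')(7), -47)), q) = Add(Add(3619, Pow(Add(-22, -47), Rational(1, 2))), Rational(-1, 116412)) = Add(Add(3619, Pow(-69, Rational(1, 2))), Rational(-1, 116412)) = Add(Add(3619, Mul(I, Pow(69, Rational(1, 2)))), Rational(-1, 116412)) = Add(Rational(421295027, 116412), Mul(I, Pow(69, Rational(1, 2))))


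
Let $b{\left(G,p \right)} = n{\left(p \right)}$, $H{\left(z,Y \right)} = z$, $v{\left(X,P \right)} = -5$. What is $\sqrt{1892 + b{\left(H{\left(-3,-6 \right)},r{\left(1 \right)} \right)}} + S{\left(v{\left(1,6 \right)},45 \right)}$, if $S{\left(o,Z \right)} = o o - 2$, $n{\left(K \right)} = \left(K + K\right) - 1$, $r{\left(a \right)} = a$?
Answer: $23 + \sqrt{1893} \approx 66.509$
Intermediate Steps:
$n{\left(K \right)} = -1 + 2 K$ ($n{\left(K \right)} = 2 K - 1 = -1 + 2 K$)
$b{\left(G,p \right)} = -1 + 2 p$
$S{\left(o,Z \right)} = -2 + o^{2}$ ($S{\left(o,Z \right)} = o^{2} - 2 = -2 + o^{2}$)
$\sqrt{1892 + b{\left(H{\left(-3,-6 \right)},r{\left(1 \right)} \right)}} + S{\left(v{\left(1,6 \right)},45 \right)} = \sqrt{1892 + \left(-1 + 2 \cdot 1\right)} - \left(2 - \left(-5\right)^{2}\right) = \sqrt{1892 + \left(-1 + 2\right)} + \left(-2 + 25\right) = \sqrt{1892 + 1} + 23 = \sqrt{1893} + 23 = 23 + \sqrt{1893}$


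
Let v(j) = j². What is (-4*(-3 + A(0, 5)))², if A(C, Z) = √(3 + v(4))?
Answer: 448 - 96*√19 ≈ 29.546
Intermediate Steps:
A(C, Z) = √19 (A(C, Z) = √(3 + 4²) = √(3 + 16) = √19)
(-4*(-3 + A(0, 5)))² = (-4*(-3 + √19))² = (12 - 4*√19)²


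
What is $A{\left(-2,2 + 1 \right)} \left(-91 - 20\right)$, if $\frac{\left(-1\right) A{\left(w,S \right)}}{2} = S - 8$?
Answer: $-1110$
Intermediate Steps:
$A{\left(w,S \right)} = 16 - 2 S$ ($A{\left(w,S \right)} = - 2 \left(S - 8\right) = - 2 \left(-8 + S\right) = 16 - 2 S$)
$A{\left(-2,2 + 1 \right)} \left(-91 - 20\right) = \left(16 - 2 \left(2 + 1\right)\right) \left(-91 - 20\right) = \left(16 - 6\right) \left(-111\right) = 10 \left(-111\right) = -1110$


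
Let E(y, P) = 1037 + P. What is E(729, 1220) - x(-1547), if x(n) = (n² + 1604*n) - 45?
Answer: 90481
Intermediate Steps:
x(n) = -45 + n² + 1604*n
E(729, 1220) - x(-1547) = (1037 + 1220) - (-45 + (-1547)² + 1604*(-1547)) = 2257 - (-45 + 2393209 - 2481388) = 2257 - 1*(-88224) = 2257 + 88224 = 90481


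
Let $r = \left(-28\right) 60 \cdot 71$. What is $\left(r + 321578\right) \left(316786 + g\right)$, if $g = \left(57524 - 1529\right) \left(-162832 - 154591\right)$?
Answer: $-3595600975659502$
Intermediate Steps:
$r = -119280$ ($r = \left(-1680\right) 71 = -119280$)
$g = -17774100885$ ($g = 55995 \left(-317423\right) = -17774100885$)
$\left(r + 321578\right) \left(316786 + g\right) = \left(-119280 + 321578\right) \left(316786 - 17774100885\right) = 202298 \left(-17773784099\right) = -3595600975659502$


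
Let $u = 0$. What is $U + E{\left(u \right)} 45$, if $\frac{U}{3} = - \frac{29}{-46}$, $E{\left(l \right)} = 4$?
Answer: $\frac{8367}{46} \approx 181.89$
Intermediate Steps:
$U = \frac{87}{46}$ ($U = 3 \left(- \frac{29}{-46}\right) = 3 \left(\left(-29\right) \left(- \frac{1}{46}\right)\right) = 3 \cdot \frac{29}{46} = \frac{87}{46} \approx 1.8913$)
$U + E{\left(u \right)} 45 = \frac{87}{46} + 4 \cdot 45 = \frac{87}{46} + 180 = \frac{8367}{46}$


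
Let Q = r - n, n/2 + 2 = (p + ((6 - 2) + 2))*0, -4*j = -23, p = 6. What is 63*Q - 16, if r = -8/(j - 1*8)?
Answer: 460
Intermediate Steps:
j = 23/4 (j = -¼*(-23) = 23/4 ≈ 5.7500)
r = 32/9 (r = -8/(23/4 - 1*8) = -8/(23/4 - 8) = -8/(-9/4) = -8*(-4/9) = 32/9 ≈ 3.5556)
n = -4 (n = -4 + 2*((6 + ((6 - 2) + 2))*0) = -4 + 2*((6 + (4 + 2))*0) = -4 + 2*((6 + 6)*0) = -4 + 2*(12*0) = -4 + 2*0 = -4 + 0 = -4)
Q = 68/9 (Q = 32/9 - 1*(-4) = 32/9 + 4 = 68/9 ≈ 7.5556)
63*Q - 16 = 63*(68/9) - 16 = 476 - 16 = 460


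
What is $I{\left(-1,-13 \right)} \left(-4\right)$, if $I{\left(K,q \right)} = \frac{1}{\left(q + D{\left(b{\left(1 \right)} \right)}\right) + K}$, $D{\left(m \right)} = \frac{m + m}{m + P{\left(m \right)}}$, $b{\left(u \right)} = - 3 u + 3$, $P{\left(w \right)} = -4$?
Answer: $\frac{2}{7} \approx 0.28571$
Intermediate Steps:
$b{\left(u \right)} = 3 - 3 u$
$D{\left(m \right)} = \frac{2 m}{-4 + m}$ ($D{\left(m \right)} = \frac{m + m}{m - 4} = \frac{2 m}{-4 + m}$)
$I{\left(K,q \right)} = \frac{1}{K + q}$ ($I{\left(K,q \right)} = \frac{1}{\left(q + \frac{2 \left(3 - 3\right)}{-4 + \left(3 - 3\right)}\right) + K} = \frac{1}{\left(q + 2 \cdot 0 \frac{1}{-4 + 0}\right) + K} = \frac{1}{\left(q + 2 \cdot 0 \frac{1}{-4}\right) + K} = \frac{1}{\left(q + 2 \cdot 0 \left(- \frac{1}{4}\right)\right) + K} = \frac{1}{\left(q + 0\right) + K} = \frac{1}{q + K} = \frac{1}{K + q}$)
$I{\left(-1,-13 \right)} \left(-4\right) = \frac{1}{-1 - 13} \left(-4\right) = \frac{1}{-14} \left(-4\right) = \left(- \frac{1}{14}\right) \left(-4\right) = \frac{2}{7}$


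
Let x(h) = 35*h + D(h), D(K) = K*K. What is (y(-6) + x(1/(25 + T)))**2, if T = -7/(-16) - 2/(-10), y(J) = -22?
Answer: 7533549435024484/17695491973201 ≈ 425.73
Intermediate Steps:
D(K) = K**2
T = 51/80 (T = -7*(-1/16) - 2*(-1/10) = 7/16 + 1/5 = 51/80 ≈ 0.63750)
x(h) = h**2 + 35*h (x(h) = 35*h + h**2 = h**2 + 35*h)
(y(-6) + x(1/(25 + T)))**2 = (-22 + (35 + 1/(25 + 51/80))/(25 + 51/80))**2 = (-22 + (35 + 1/(2051/80))/(2051/80))**2 = (-22 + 80*(35 + 80/2051)/2051)**2 = (-22 + (80/2051)*(71865/2051))**2 = (-22 + 5749200/4206601)**2 = (-86796022/4206601)**2 = 7533549435024484/17695491973201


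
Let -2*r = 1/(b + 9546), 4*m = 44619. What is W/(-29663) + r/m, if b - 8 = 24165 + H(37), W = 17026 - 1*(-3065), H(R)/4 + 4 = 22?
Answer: -30291615216565/44723517018027 ≈ -0.67731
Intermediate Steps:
m = 44619/4 (m = (¼)*44619 = 44619/4 ≈ 11155.)
H(R) = 72 (H(R) = -16 + 4*22 = -16 + 88 = 72)
W = 20091 (W = 17026 + 3065 = 20091)
b = 24245 (b = 8 + (24165 + 72) = 8 + 24237 = 24245)
r = -1/67582 (r = -1/(2*(24245 + 9546)) = -½/33791 = -½*1/33791 = -1/67582 ≈ -1.4797e-5)
W/(-29663) + r/m = 20091/(-29663) - 1/(67582*44619/4) = 20091*(-1/29663) - 1/67582*4/44619 = -20091/29663 - 2/1507720629 = -30291615216565/44723517018027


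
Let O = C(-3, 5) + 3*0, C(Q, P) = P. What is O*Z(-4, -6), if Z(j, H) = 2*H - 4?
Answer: -80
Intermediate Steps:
Z(j, H) = -4 + 2*H
O = 5 (O = 5 + 3*0 = 5 + 0 = 5)
O*Z(-4, -6) = 5*(-4 + 2*(-6)) = 5*(-4 - 12) = 5*(-16) = -80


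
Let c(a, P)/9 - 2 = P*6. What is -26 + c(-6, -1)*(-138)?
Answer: 4942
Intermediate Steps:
c(a, P) = 18 + 54*P (c(a, P) = 18 + 9*(P*6) = 18 + 9*(6*P) = 18 + 54*P)
-26 + c(-6, -1)*(-138) = -26 + (18 + 54*(-1))*(-138) = -26 + (18 - 54)*(-138) = -26 - 36*(-138) = -26 + 4968 = 4942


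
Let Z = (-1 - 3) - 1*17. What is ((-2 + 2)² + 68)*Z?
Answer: -1428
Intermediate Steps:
Z = -21 (Z = -4 - 17 = -21)
((-2 + 2)² + 68)*Z = ((-2 + 2)² + 68)*(-21) = (0² + 68)*(-21) = (0 + 68)*(-21) = 68*(-21) = -1428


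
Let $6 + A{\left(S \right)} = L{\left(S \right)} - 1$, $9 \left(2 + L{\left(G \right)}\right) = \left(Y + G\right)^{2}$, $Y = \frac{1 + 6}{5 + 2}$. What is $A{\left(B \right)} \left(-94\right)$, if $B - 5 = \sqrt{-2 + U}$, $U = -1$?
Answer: $\frac{1504}{3} - \frac{376 i \sqrt{3}}{3} \approx 501.33 - 217.08 i$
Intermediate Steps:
$Y = 1$ ($Y = \frac{7}{7} = 7 \cdot \frac{1}{7} = 1$)
$B = 5 + i \sqrt{3}$ ($B = 5 + \sqrt{-2 - 1} = 5 + \sqrt{-3} = 5 + i \sqrt{3} \approx 5.0 + 1.732 i$)
$L{\left(G \right)} = -2 + \frac{\left(1 + G\right)^{2}}{9}$
$A{\left(S \right)} = -9 + \frac{\left(1 + S\right)^{2}}{9}$ ($A{\left(S \right)} = -6 + \left(\left(-2 + \frac{\left(1 + S\right)^{2}}{9}\right) - 1\right) = -6 + \left(-3 + \frac{\left(1 + S\right)^{2}}{9}\right) = -9 + \frac{\left(1 + S\right)^{2}}{9}$)
$A{\left(B \right)} \left(-94\right) = \left(-9 + \frac{\left(1 + \left(5 + i \sqrt{3}\right)\right)^{2}}{9}\right) \left(-94\right) = \left(-9 + \frac{\left(6 + i \sqrt{3}\right)^{2}}{9}\right) \left(-94\right) = 846 - \frac{94 \left(6 + i \sqrt{3}\right)^{2}}{9}$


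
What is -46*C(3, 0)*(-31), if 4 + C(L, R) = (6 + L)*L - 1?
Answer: 31372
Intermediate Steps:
C(L, R) = -5 + L*(6 + L) (C(L, R) = -4 + ((6 + L)*L - 1) = -4 + (L*(6 + L) - 1) = -4 + (-1 + L*(6 + L)) = -5 + L*(6 + L))
-46*C(3, 0)*(-31) = -46*(-5 + 3² + 6*3)*(-31) = -46*(-5 + 9 + 18)*(-31) = -46*22*(-31) = -1012*(-31) = 31372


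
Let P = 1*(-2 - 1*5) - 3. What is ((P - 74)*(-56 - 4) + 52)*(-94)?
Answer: -478648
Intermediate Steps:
P = -10 (P = 1*(-2 - 5) - 3 = 1*(-7) - 3 = -7 - 3 = -10)
((P - 74)*(-56 - 4) + 52)*(-94) = ((-10 - 74)*(-56 - 4) + 52)*(-94) = (-84*(-60) + 52)*(-94) = (5040 + 52)*(-94) = 5092*(-94) = -478648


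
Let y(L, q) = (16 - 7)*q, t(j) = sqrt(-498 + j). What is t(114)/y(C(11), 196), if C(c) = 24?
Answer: 2*I*sqrt(6)/441 ≈ 0.011109*I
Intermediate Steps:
y(L, q) = 9*q
t(114)/y(C(11), 196) = sqrt(-498 + 114)/((9*196)) = sqrt(-384)/1764 = (8*I*sqrt(6))*(1/1764) = 2*I*sqrt(6)/441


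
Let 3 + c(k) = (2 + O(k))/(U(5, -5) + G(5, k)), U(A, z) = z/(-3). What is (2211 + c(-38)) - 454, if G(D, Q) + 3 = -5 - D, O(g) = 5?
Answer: 59615/34 ≈ 1753.4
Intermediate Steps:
U(A, z) = -z/3 (U(A, z) = z*(-⅓) = -z/3)
G(D, Q) = -8 - D (G(D, Q) = -3 + (-5 - D) = -8 - D)
c(k) = -123/34 (c(k) = -3 + (2 + 5)/(-⅓*(-5) + (-8 - 1*5)) = -3 + 7/(5/3 + (-8 - 5)) = -3 + 7/(5/3 - 13) = -3 + 7/(-34/3) = -3 + 7*(-3/34) = -3 - 21/34 = -123/34)
(2211 + c(-38)) - 454 = (2211 - 123/34) - 454 = 75051/34 - 454 = 59615/34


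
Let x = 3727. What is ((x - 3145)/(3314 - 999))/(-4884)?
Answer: -97/1884410 ≈ -5.1475e-5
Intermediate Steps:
((x - 3145)/(3314 - 999))/(-4884) = ((3727 - 3145)/(3314 - 999))/(-4884) = (582/2315)*(-1/4884) = -97/1884410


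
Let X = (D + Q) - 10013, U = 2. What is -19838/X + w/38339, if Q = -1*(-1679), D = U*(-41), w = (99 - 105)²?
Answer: 380436029/161330512 ≈ 2.3581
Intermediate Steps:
w = 36 (w = (-6)² = 36)
D = -82 (D = 2*(-41) = -82)
Q = 1679
X = -8416 (X = (-82 + 1679) - 10013 = 1597 - 10013 = -8416)
-19838/X + w/38339 = -19838/(-8416) + 36/38339 = -19838*(-1/8416) + 36*(1/38339) = 9919/4208 + 36/38339 = 380436029/161330512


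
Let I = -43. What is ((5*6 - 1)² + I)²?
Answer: 636804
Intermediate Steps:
((5*6 - 1)² + I)² = ((5*6 - 1)² - 43)² = ((30 - 1)² - 43)² = (29² - 43)² = (841 - 43)² = 798² = 636804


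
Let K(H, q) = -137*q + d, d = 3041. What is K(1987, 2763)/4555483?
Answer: -375490/4555483 ≈ -0.082426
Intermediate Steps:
K(H, q) = 3041 - 137*q (K(H, q) = -137*q + 3041 = 3041 - 137*q)
K(1987, 2763)/4555483 = (3041 - 137*2763)/4555483 = (3041 - 378531)*(1/4555483) = -375490*1/4555483 = -375490/4555483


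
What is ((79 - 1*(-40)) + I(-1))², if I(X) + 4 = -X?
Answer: 13456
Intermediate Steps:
I(X) = -4 - X
((79 - 1*(-40)) + I(-1))² = ((79 - 1*(-40)) + (-4 - 1*(-1)))² = ((79 + 40) + (-4 + 1))² = (119 - 3)² = 116² = 13456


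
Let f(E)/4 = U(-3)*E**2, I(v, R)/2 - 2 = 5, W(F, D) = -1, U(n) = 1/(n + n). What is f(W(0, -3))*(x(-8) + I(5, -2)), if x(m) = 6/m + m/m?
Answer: -19/2 ≈ -9.5000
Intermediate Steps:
x(m) = 1 + 6/m (x(m) = 6/m + 1 = 1 + 6/m)
U(n) = 1/(2*n)
I(v, R) = 14 (I(v, R) = 4 + 2*5 = 4 + 10 = 14)
f(E) = -2*E**2/3 (f(E) = 4*(((1/2)/(-3))*E**2) = 4*(((1/2)*(-1/3))*E**2) = 4*(-E**2/6) = -2*E**2/3)
f(W(0, -3))*(x(-8) + I(5, -2)) = (-2/3*(-1)**2)*((6 - 8)/(-8) + 14) = (-2/3*1)*(-1/8*(-2) + 14) = -2*(1/4 + 14)/3 = -2/3*57/4 = -19/2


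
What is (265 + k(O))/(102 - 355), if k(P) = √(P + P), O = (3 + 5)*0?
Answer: -265/253 ≈ -1.0474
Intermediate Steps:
O = 0 (O = 8*0 = 0)
k(P) = √2*√P (k(P) = √(2*P) = √2*√P)
(265 + k(O))/(102 - 355) = (265 + √2*√0)/(102 - 355) = (265 + √2*0)/(-253) = (265 + 0)*(-1/253) = 265*(-1/253) = -265/253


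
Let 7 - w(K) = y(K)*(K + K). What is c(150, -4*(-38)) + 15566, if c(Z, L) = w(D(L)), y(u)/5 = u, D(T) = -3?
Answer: 15483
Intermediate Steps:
y(u) = 5*u
w(K) = 7 - 10*K² (w(K) = 7 - 5*K*(K + K) = 7 - 5*K*2*K = 7 - 10*K²)
c(Z, L) = -83 (c(Z, L) = 7 - 10*(-3)² = 7 - 10*9 = 7 - 90 = -83)
c(150, -4*(-38)) + 15566 = -83 + 15566 = 15483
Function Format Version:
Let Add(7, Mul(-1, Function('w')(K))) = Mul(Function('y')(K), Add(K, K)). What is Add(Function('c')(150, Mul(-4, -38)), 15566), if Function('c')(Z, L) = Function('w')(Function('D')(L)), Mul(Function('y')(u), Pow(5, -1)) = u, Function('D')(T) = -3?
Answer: 15483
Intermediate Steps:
Function('y')(u) = Mul(5, u)
Function('w')(K) = Add(7, Mul(-10, Pow(K, 2))) (Function('w')(K) = Add(7, Mul(-1, Mul(Mul(5, K), Add(K, K)))) = Add(7, Mul(-1, Mul(Mul(5, K), Mul(2, K)))) = Add(7, Mul(-1, Mul(10, Pow(K, 2)))) = Add(7, Mul(-10, Pow(K, 2))))
Function('c')(Z, L) = -83 (Function('c')(Z, L) = Add(7, Mul(-10, Pow(-3, 2))) = Add(7, Mul(-10, 9)) = Add(7, -90) = -83)
Add(Function('c')(150, Mul(-4, -38)), 15566) = Add(-83, 15566) = 15483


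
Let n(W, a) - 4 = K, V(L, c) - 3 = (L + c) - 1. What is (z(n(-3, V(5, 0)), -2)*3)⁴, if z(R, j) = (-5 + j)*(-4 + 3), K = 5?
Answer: 194481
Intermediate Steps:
V(L, c) = 2 + L + c (V(L, c) = 3 + ((L + c) - 1) = 3 + (-1 + L + c) = 2 + L + c)
n(W, a) = 9 (n(W, a) = 4 + 5 = 9)
z(R, j) = 5 - j (z(R, j) = (-5 + j)*(-1) = 5 - j)
(z(n(-3, V(5, 0)), -2)*3)⁴ = ((5 - 1*(-2))*3)⁴ = ((5 + 2)*3)⁴ = (7*3)⁴ = 21⁴ = 194481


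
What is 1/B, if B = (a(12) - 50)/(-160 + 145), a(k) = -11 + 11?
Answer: 3/10 ≈ 0.30000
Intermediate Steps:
a(k) = 0
B = 10/3 (B = (0 - 50)/(-160 + 145) = -50/(-15) = -50*(-1/15) = 10/3 ≈ 3.3333)
1/B = 1/(10/3) = 3/10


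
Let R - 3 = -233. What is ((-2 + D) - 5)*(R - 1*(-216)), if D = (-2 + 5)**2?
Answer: -28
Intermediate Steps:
R = -230 (R = 3 - 233 = -230)
D = 9 (D = 3**2 = 9)
((-2 + D) - 5)*(R - 1*(-216)) = ((-2 + 9) - 5)*(-230 - 1*(-216)) = (7 - 5)*(-230 + 216) = 2*(-14) = -28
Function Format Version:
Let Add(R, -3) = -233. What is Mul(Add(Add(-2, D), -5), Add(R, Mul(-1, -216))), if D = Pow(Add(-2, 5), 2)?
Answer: -28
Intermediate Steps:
R = -230 (R = Add(3, -233) = -230)
D = 9 (D = Pow(3, 2) = 9)
Mul(Add(Add(-2, D), -5), Add(R, Mul(-1, -216))) = Mul(Add(Add(-2, 9), -5), Add(-230, Mul(-1, -216))) = Mul(Add(7, -5), Add(-230, 216)) = Mul(2, -14) = -28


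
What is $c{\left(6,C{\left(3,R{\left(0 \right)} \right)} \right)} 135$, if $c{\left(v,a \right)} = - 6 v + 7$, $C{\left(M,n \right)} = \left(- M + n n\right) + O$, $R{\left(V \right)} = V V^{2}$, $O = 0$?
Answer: $-3915$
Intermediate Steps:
$R{\left(V \right)} = V^{3}$
$C{\left(M,n \right)} = n^{2} - M$ ($C{\left(M,n \right)} = \left(- M + n n\right) + 0 = \left(- M + n^{2}\right) + 0 = \left(n^{2} - M\right) + 0 = n^{2} - M$)
$c{\left(v,a \right)} = 7 - 6 v$
$c{\left(6,C{\left(3,R{\left(0 \right)} \right)} \right)} 135 = \left(7 - 36\right) 135 = \left(-29\right) 135 = -3915$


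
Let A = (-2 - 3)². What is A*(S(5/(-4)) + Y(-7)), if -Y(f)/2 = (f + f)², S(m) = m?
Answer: -39325/4 ≈ -9831.3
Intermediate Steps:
A = 25 (A = (-5)² = 25)
Y(f) = -8*f² (Y(f) = -2*(f + f)² = -2*4*f² = -8*f²)
A*(S(5/(-4)) + Y(-7)) = 25*(5/(-4) - 8*(-7)²) = 25*(5*(-¼) - 8*49) = 25*(-5/4 - 392) = 25*(-1573/4) = -39325/4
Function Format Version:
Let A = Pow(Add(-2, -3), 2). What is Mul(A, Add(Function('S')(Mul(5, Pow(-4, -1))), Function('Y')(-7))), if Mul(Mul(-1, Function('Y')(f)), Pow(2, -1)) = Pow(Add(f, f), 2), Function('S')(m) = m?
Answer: Rational(-39325, 4) ≈ -9831.3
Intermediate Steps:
A = 25 (A = Pow(-5, 2) = 25)
Function('Y')(f) = Mul(-8, Pow(f, 2)) (Function('Y')(f) = Mul(-2, Pow(Add(f, f), 2)) = Mul(-2, Pow(Mul(2, f), 2)) = Mul(-2, Mul(4, Pow(f, 2))) = Mul(-8, Pow(f, 2)))
Mul(A, Add(Function('S')(Mul(5, Pow(-4, -1))), Function('Y')(-7))) = Mul(25, Add(Mul(5, Pow(-4, -1)), Mul(-8, Pow(-7, 2)))) = Mul(25, Add(Mul(5, Rational(-1, 4)), Mul(-8, 49))) = Mul(25, Add(Rational(-5, 4), -392)) = Mul(25, Rational(-1573, 4)) = Rational(-39325, 4)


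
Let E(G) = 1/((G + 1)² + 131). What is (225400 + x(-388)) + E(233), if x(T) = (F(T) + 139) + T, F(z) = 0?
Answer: 12357862938/54887 ≈ 2.2515e+5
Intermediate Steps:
E(G) = 1/(131 + (1 + G)²) (E(G) = 1/((1 + G)² + 131) = 1/(131 + (1 + G)²))
x(T) = 139 + T (x(T) = (0 + 139) + T = 139 + T)
(225400 + x(-388)) + E(233) = (225400 + (139 - 388)) + 1/(131 + (1 + 233)²) = (225400 - 249) + 1/(131 + 234²) = 225151 + 1/(131 + 54756) = 225151 + 1/54887 = 12357862938/54887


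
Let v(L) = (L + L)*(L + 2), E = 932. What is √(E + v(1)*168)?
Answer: 2*√485 ≈ 44.045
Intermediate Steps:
v(L) = 2*L*(2 + L) (v(L) = (2*L)*(2 + L) = 2*L*(2 + L))
√(E + v(1)*168) = √(932 + (2*1*(2 + 1))*168) = √(932 + (2*1*3)*168) = √(932 + 6*168) = √(932 + 1008) = √1940 = 2*√485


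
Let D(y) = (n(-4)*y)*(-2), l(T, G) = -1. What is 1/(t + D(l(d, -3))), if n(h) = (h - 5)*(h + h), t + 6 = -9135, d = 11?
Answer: -1/8997 ≈ -0.00011115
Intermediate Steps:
t = -9141 (t = -6 - 9135 = -9141)
n(h) = 2*h*(-5 + h) (n(h) = (-5 + h)*(2*h) = 2*h*(-5 + h))
D(y) = -144*y (D(y) = ((2*(-4)*(-5 - 4))*y)*(-2) = ((2*(-4)*(-9))*y)*(-2) = (72*y)*(-2) = -144*y)
1/(t + D(l(d, -3))) = 1/(-9141 - 144*(-1)) = 1/(-9141 + 144) = 1/(-8997) = -1/8997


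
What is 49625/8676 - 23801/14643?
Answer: 19265237/4705284 ≈ 4.0944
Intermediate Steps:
49625/8676 - 23801/14643 = 19265237/4705284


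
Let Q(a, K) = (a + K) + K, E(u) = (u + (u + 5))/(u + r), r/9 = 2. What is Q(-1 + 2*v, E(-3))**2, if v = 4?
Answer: 10609/225 ≈ 47.151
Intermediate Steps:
r = 18 (r = 9*2 = 18)
E(u) = (5 + 2*u)/(18 + u) (E(u) = (u + (u + 5))/(u + 18) = (u + (5 + u))/(18 + u) = (5 + 2*u)/(18 + u))
Q(a, K) = a + 2*K (Q(a, K) = (K + a) + K = a + 2*K)
Q(-1 + 2*v, E(-3))**2 = ((-1 + 2*4) + 2*((5 + 2*(-3))/(18 - 3)))**2 = ((-1 + 8) + 2*((5 - 6)/15))**2 = (7 + 2*((1/15)*(-1)))**2 = (7 + 2*(-1/15))**2 = (7 - 2/15)**2 = (103/15)**2 = 10609/225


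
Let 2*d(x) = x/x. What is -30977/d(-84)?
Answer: -61954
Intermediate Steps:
d(x) = 1/2 (d(x) = (x/x)/2 = (1/2)*1 = 1/2)
-30977/d(-84) = -30977/1/2 = -30977*2 = -61954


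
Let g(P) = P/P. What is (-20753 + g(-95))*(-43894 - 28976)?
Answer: 1512198240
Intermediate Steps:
g(P) = 1
(-20753 + g(-95))*(-43894 - 28976) = (-20753 + 1)*(-43894 - 28976) = -20752*(-72870) = 1512198240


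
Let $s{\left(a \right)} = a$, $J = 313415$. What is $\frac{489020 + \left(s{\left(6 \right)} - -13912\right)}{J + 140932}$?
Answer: $\frac{55882}{50483} \approx 1.1069$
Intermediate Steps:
$\frac{489020 + \left(s{\left(6 \right)} - -13912\right)}{J + 140932} = \frac{489020 + \left(6 - -13912\right)}{313415 + 140932} = \frac{489020 + \left(6 + 13912\right)}{454347} = \left(489020 + 13918\right) \frac{1}{454347} = 502938 \cdot \frac{1}{454347} = \frac{55882}{50483}$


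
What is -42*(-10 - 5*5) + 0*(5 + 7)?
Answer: 1470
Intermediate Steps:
-42*(-10 - 5*5) + 0*(5 + 7) = -42*(-10 - 25) + 0*12 = -42*(-35) + 0 = 1470 + 0 = 1470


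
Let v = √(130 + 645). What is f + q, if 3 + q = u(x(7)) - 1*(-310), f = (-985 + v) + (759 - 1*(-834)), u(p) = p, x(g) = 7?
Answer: 922 + 5*√31 ≈ 949.84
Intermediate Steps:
v = 5*√31 (v = √775 = 5*√31 ≈ 27.839)
f = 608 + 5*√31 (f = (-985 + 5*√31) + (759 - 1*(-834)) = (-985 + 5*√31) + (759 + 834) = (-985 + 5*√31) + 1593 = 608 + 5*√31 ≈ 635.84)
q = 314 (q = -3 + (7 - 1*(-310)) = -3 + (7 + 310) = -3 + 317 = 314)
f + q = (608 + 5*√31) + 314 = 922 + 5*√31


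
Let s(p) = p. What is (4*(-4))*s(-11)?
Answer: 176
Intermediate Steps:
(4*(-4))*s(-11) = (4*(-4))*(-11) = -16*(-11) = 176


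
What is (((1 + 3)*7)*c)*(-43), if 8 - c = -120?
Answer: -154112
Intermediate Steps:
c = 128 (c = 8 - 1*(-120) = 8 + 120 = 128)
(((1 + 3)*7)*c)*(-43) = (((1 + 3)*7)*128)*(-43) = ((4*7)*128)*(-43) = (28*128)*(-43) = 3584*(-43) = -154112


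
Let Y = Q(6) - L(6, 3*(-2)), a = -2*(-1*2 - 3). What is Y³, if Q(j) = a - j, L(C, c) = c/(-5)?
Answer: 2744/125 ≈ 21.952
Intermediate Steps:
L(C, c) = -c/5 (L(C, c) = c*(-⅕) = -c/5)
a = 10 (a = -2*(-2 - 3) = -2*(-5) = 10)
Q(j) = 10 - j
Y = 14/5 (Y = (10 - 1*6) - (-1)*3*(-2)/5 = (10 - 6) - (-1)*(-6)/5 = 4 - 1*6/5 = 4 - 6/5 = 14/5 ≈ 2.8000)
Y³ = (14/5)³ = 2744/125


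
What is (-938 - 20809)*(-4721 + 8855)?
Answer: -89902098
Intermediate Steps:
(-938 - 20809)*(-4721 + 8855) = -21747*4134 = -89902098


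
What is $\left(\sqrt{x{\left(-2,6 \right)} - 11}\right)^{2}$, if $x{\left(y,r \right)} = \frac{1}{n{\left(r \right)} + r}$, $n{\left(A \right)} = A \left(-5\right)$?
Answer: $- \frac{265}{24} \approx -11.042$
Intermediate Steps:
$n{\left(A \right)} = - 5 A$
$x{\left(y,r \right)} = - \frac{1}{4 r}$ ($x{\left(y,r \right)} = \frac{1}{- 5 r + r} = \frac{1}{\left(-4\right) r} = - \frac{1}{4 r}$)
$\left(\sqrt{x{\left(-2,6 \right)} - 11}\right)^{2} = \left(\sqrt{- \frac{1}{4 \cdot 6} - 11}\right)^{2} = \left(\sqrt{\left(- \frac{1}{4}\right) \frac{1}{6} - 11}\right)^{2} = \left(\sqrt{- \frac{1}{24} - 11}\right)^{2} = \left(\sqrt{- \frac{265}{24}}\right)^{2} = \left(\frac{i \sqrt{1590}}{12}\right)^{2} = - \frac{265}{24}$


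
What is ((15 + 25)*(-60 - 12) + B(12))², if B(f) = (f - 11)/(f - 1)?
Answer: 1003559041/121 ≈ 8.2939e+6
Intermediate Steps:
B(f) = (-11 + f)/(-1 + f)
((15 + 25)*(-60 - 12) + B(12))² = ((15 + 25)*(-60 - 12) + (-11 + 12)/(-1 + 12))² = (40*(-72) + 1/11)² = (-2880 + (1/11)*1)² = (-2880 + 1/11)² = (-31679/11)² = 1003559041/121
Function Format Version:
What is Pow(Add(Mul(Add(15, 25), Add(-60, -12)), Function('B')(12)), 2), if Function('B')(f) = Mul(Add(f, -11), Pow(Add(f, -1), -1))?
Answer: Rational(1003559041, 121) ≈ 8.2939e+6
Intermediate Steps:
Function('B')(f) = Mul(Pow(Add(-1, f), -1), Add(-11, f)) (Function('B')(f) = Mul(Add(-11, f), Pow(Add(-1, f), -1)) = Mul(Pow(Add(-1, f), -1), Add(-11, f)))
Pow(Add(Mul(Add(15, 25), Add(-60, -12)), Function('B')(12)), 2) = Pow(Add(Mul(Add(15, 25), Add(-60, -12)), Mul(Pow(Add(-1, 12), -1), Add(-11, 12))), 2) = Pow(Add(Mul(40, -72), Mul(Pow(11, -1), 1)), 2) = Pow(Add(-2880, Mul(Rational(1, 11), 1)), 2) = Pow(Add(-2880, Rational(1, 11)), 2) = Pow(Rational(-31679, 11), 2) = Rational(1003559041, 121)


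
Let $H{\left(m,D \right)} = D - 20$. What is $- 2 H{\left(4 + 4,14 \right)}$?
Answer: $12$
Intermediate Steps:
$H{\left(m,D \right)} = -20 + D$
$- 2 H{\left(4 + 4,14 \right)} = - 2 \left(-20 + 14\right) = \left(-2\right) \left(-6\right) = 12$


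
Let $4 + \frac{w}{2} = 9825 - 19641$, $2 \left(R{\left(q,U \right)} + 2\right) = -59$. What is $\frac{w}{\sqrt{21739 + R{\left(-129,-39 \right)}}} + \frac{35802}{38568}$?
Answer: $\frac{5967}{6428} - \frac{3928 \sqrt{86830}}{8683} \approx -132.37$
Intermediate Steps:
$R{\left(q,U \right)} = - \frac{63}{2}$ ($R{\left(q,U \right)} = -2 + \frac{1}{2} \left(-59\right) = -2 - \frac{59}{2} = - \frac{63}{2}$)
$w = -19640$ ($w = -8 + 2 \left(9825 - 19641\right) = -8 + 2 \left(-9816\right) = -8 - 19632 = -19640$)
$\frac{w}{\sqrt{21739 + R{\left(-129,-39 \right)}}} + \frac{35802}{38568} = - \frac{19640}{\sqrt{21739 - \frac{63}{2}}} + \frac{35802}{38568} = - \frac{19640}{\sqrt{\frac{43415}{2}}} + 35802 \cdot \frac{1}{38568} = - \frac{19640}{\frac{1}{2} \sqrt{86830}} + \frac{5967}{6428} = - 19640 \frac{\sqrt{86830}}{43415} + \frac{5967}{6428} = - \frac{3928 \sqrt{86830}}{8683} + \frac{5967}{6428} = \frac{5967}{6428} - \frac{3928 \sqrt{86830}}{8683}$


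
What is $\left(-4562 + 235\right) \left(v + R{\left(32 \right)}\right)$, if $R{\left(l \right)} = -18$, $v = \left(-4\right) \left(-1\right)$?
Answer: $60578$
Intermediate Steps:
$v = 4$
$\left(-4562 + 235\right) \left(v + R{\left(32 \right)}\right) = \left(-4562 + 235\right) \left(4 - 18\right) = \left(-4327\right) \left(-14\right) = 60578$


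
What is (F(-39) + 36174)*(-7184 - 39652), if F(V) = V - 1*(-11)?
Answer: -1692934056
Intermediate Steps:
F(V) = 11 + V (F(V) = V + 11 = 11 + V)
(F(-39) + 36174)*(-7184 - 39652) = ((11 - 39) + 36174)*(-7184 - 39652) = (-28 + 36174)*(-46836) = 36146*(-46836) = -1692934056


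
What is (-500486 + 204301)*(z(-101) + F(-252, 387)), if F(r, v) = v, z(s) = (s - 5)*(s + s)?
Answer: -6456536815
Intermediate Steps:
z(s) = 2*s*(-5 + s) (z(s) = (-5 + s)*(2*s) = 2*s*(-5 + s))
(-500486 + 204301)*(z(-101) + F(-252, 387)) = (-500486 + 204301)*(2*(-101)*(-5 - 101) + 387) = -296185*(2*(-101)*(-106) + 387) = -296185*(21412 + 387) = -296185*21799 = -6456536815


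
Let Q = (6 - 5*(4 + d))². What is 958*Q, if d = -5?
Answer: 115918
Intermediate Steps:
Q = 121 (Q = (6 - 5*(4 - 5))² = (6 - 5*(-1))² = (6 + 5)² = 11² = 121)
958*Q = 958*121 = 115918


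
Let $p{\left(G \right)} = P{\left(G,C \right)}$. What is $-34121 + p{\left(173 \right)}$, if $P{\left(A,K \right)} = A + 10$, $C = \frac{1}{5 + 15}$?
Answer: $-33938$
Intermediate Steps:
$C = \frac{1}{20} \approx 0.05$
$P{\left(A,K \right)} = 10 + A$
$p{\left(G \right)} = 10 + G$
$-34121 + p{\left(173 \right)} = -34121 + \left(10 + 173\right) = -34121 + 183 = -33938$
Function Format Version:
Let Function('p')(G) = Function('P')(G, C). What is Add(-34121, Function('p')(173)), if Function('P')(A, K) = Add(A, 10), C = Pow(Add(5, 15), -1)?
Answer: -33938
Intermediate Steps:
C = Rational(1, 20) (C = Pow(20, -1) = Rational(1, 20) ≈ 0.050000)
Function('P')(A, K) = Add(10, A)
Function('p')(G) = Add(10, G)
Add(-34121, Function('p')(173)) = Add(-34121, Add(10, 173)) = Add(-34121, 183) = -33938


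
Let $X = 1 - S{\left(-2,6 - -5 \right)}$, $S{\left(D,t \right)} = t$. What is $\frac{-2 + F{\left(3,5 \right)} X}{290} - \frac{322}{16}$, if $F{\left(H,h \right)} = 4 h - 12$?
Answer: $- \frac{23673}{1160} \approx -20.408$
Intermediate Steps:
$X = -10$ ($X = 1 - \left(6 - -5\right) = 1 - \left(6 + 5\right) = 1 - 11 = -10$)
$F{\left(H,h \right)} = -12 + 4 h$ ($F{\left(H,h \right)} = 4 h - 12 = -12 + 4 h$)
$\frac{-2 + F{\left(3,5 \right)} X}{290} - \frac{322}{16} = \frac{-2 + \left(-12 + 4 \cdot 5\right) \left(-10\right)}{290} - \frac{322}{16} = \left(-2 + \left(-12 + 20\right) \left(-10\right)\right) \frac{1}{290} - \frac{161}{8} = \left(-2 + 8 \left(-10\right)\right) \frac{1}{290} - \frac{161}{8} = \left(-2 - 80\right) \frac{1}{290} - \frac{161}{8} = \left(-82\right) \frac{1}{290} - \frac{161}{8} = - \frac{41}{145} - \frac{161}{8} = - \frac{23673}{1160}$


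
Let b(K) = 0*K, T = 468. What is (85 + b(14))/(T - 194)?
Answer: 85/274 ≈ 0.31022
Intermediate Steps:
b(K) = 0
(85 + b(14))/(T - 194) = (85 + 0)/(468 - 194) = 85/274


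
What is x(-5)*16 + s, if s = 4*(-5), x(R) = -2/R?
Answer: -68/5 ≈ -13.600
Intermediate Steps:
s = -20
x(-5)*16 + s = -2/(-5)*16 - 20 = -2*(-⅕)*16 - 20 = (⅖)*16 - 20 = 32/5 - 20 = -68/5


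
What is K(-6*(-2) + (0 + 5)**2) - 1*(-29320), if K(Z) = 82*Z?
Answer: 32354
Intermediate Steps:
K(-6*(-2) + (0 + 5)**2) - 1*(-29320) = 82*(-6*(-2) + (0 + 5)**2) - 1*(-29320) = 82*(12 + 5**2) + 29320 = 82*(12 + 25) + 29320 = 82*37 + 29320 = 3034 + 29320 = 32354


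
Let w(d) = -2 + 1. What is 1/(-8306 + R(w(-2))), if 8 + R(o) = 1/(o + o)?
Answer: -2/16629 ≈ -0.00012027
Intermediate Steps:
w(d) = -1
R(o) = -8 + 1/(2*o) (R(o) = -8 + 1/(o + o) = -8 + 1/(2*o))
1/(-8306 + R(w(-2))) = 1/(-8306 + (-8 + (½)/(-1))) = 1/(-8306 + (-8 + (½)*(-1))) = 1/(-8306 + (-8 - ½)) = 1/(-8306 - 17/2) = 1/(-16629/2) = -2/16629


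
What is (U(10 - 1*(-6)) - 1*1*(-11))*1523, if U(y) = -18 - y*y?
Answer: -400549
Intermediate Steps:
U(y) = -18 - y²
(U(10 - 1*(-6)) - 1*1*(-11))*1523 = ((-18 - (10 - 1*(-6))²) - 1*1*(-11))*1523 = ((-18 - (10 + 6)²) - 1*(-11))*1523 = ((-18 - 1*16²) + 11)*1523 = ((-18 - 1*256) + 11)*1523 = ((-18 - 256) + 11)*1523 = (-274 + 11)*1523 = -263*1523 = -400549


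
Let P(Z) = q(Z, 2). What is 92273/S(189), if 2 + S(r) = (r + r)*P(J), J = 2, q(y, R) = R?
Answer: 92273/754 ≈ 122.38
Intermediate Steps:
P(Z) = 2
S(r) = -2 + 4*r (S(r) = -2 + (r + r)*2 = -2 + (2*r)*2 = -2 + 4*r)
92273/S(189) = 92273/(-2 + 4*189) = 92273/(-2 + 756) = 92273/754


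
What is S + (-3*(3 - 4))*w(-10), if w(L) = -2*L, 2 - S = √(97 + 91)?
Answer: 62 - 2*√47 ≈ 48.289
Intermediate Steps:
S = 2 - 2*√47 (S = 2 - √(97 + 91) = 2 - √188 = 2 - 2*√47 ≈ -11.711)
S + (-3*(3 - 4))*w(-10) = (2 - 2*√47) + (-3*(3 - 4))*(-2*(-10)) = (2 - 2*√47) - 3*(-1)*20 = (2 - 2*√47) + 3*20 = (2 - 2*√47) + 60 = 62 - 2*√47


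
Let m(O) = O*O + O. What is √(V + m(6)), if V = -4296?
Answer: I*√4254 ≈ 65.223*I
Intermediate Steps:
m(O) = O + O² (m(O) = O² + O = O + O²)
√(V + m(6)) = √(-4296 + 6*(1 + 6)) = √(-4296 + 6*7) = √(-4296 + 42) = √(-4254) = I*√4254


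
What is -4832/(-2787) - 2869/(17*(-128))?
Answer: 18510335/6064512 ≈ 3.0522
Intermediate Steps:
-4832/(-2787) - 2869/(17*(-128)) = -4832*(-1/2787) - 2869/(-2176) = 4832/2787 - 2869*(-1/2176) = 4832/2787 + 2869/2176 = 18510335/6064512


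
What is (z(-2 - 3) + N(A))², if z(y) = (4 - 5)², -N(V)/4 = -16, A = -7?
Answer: 4225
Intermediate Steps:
N(V) = 64 (N(V) = -4*(-16) = 64)
z(y) = 1 (z(y) = (-1)² = 1)
(z(-2 - 3) + N(A))² = (1 + 64)² = 65² = 4225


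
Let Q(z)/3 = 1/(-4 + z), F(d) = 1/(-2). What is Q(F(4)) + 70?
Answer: 208/3 ≈ 69.333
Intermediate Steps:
F(d) = -½
Q(z) = 3/(-4 + z)
Q(F(4)) + 70 = 3/(-4 - ½) + 70 = 3/(-9/2) + 70 = 3*(-2/9) + 70 = -⅔ + 70 = 208/3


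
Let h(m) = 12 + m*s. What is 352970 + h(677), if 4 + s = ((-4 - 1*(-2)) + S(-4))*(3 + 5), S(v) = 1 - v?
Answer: 366522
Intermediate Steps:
s = 20 (s = -4 + ((-4 - 1*(-2)) + (1 - 1*(-4)))*(3 + 5) = -4 + ((-4 + 2) + (1 + 4))*8 = -4 + (-2 + 5)*8 = -4 + 3*8 = -4 + 24 = 20)
h(m) = 12 + 20*m (h(m) = 12 + m*20 = 12 + 20*m)
352970 + h(677) = 352970 + (12 + 20*677) = 352970 + (12 + 13540) = 352970 + 13552 = 366522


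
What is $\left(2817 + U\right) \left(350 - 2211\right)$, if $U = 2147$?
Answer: $-9238004$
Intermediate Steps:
$\left(2817 + U\right) \left(350 - 2211\right) = \left(2817 + 2147\right) \left(350 - 2211\right) = 4964 \left(-1861\right) = -9238004$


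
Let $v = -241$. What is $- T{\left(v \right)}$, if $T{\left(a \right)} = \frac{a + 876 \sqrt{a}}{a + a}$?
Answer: $- \frac{1}{2} + \frac{438 i \sqrt{241}}{241} \approx -0.5 + 28.214 i$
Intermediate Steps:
$T{\left(a \right)} = \frac{a + 876 \sqrt{a}}{2 a}$
$- T{\left(v \right)} = - (\frac{1}{2} + \frac{438}{i \sqrt{241}}) = - (\frac{1}{2} + 438 \left(- \frac{i \sqrt{241}}{241}\right)) = - (\frac{1}{2} - \frac{438 i \sqrt{241}}{241}) = - \frac{1}{2} + \frac{438 i \sqrt{241}}{241}$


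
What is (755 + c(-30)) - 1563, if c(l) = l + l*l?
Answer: 62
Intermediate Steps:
c(l) = l + l²
(755 + c(-30)) - 1563 = (755 - 30*(1 - 30)) - 1563 = (755 - 30*(-29)) - 1563 = (755 + 870) - 1563 = 1625 - 1563 = 62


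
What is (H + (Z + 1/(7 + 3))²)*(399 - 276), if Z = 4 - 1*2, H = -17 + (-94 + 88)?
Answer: -228657/100 ≈ -2286.6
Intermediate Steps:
H = -23 (H = -17 - 6 = -23)
Z = 2 (Z = 4 - 2 = 2)
(H + (Z + 1/(7 + 3))²)*(399 - 276) = (-23 + (2 + 1/(7 + 3))²)*(399 - 276) = (-23 + (2 + 1/10)²)*123 = (-23 + (2 + ⅒)²)*123 = (-23 + (21/10)²)*123 = (-23 + 441/100)*123 = -1859/100*123 = -228657/100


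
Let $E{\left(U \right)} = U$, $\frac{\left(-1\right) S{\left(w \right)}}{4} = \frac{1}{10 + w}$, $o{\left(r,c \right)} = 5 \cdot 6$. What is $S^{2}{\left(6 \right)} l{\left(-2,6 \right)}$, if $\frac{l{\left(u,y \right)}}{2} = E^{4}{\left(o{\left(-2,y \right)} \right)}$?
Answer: $101250$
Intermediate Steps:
$o{\left(r,c \right)} = 30$
$S{\left(w \right)} = - \frac{4}{10 + w}$
$l{\left(u,y \right)} = 1620000$ ($l{\left(u,y \right)} = 2 \cdot 30^{4} = 2 \cdot 810000 = 1620000$)
$S^{2}{\left(6 \right)} l{\left(-2,6 \right)} = \left(- \frac{4}{10 + 6}\right)^{2} \cdot 1620000 = \left(- \frac{4}{16}\right)^{2} \cdot 1620000 = \left(\left(-4\right) \frac{1}{16}\right)^{2} \cdot 1620000 = \left(- \frac{1}{4}\right)^{2} \cdot 1620000 = \frac{1}{16} \cdot 1620000 = 101250$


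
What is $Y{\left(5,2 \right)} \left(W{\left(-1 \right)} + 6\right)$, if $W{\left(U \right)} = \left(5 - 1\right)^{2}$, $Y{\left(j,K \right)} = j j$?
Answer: $550$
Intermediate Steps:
$Y{\left(j,K \right)} = j^{2}$
$W{\left(U \right)} = 16$ ($W{\left(U \right)} = 4^{2} = 16$)
$Y{\left(5,2 \right)} \left(W{\left(-1 \right)} + 6\right) = 5^{2} \left(16 + 6\right) = 25 \cdot 22 = 550$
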